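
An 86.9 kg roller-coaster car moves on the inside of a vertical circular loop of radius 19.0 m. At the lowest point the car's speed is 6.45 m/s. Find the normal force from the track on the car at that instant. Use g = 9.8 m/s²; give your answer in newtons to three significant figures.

1040 N

At the lowest point, N points up (toward the centre) and the weight mg points down (away from the centre), so the net inward force is N − mg = mv²/r.
N = m(v²/r + g) = 86.9 × ((6.45)²/19.0 + 9.8) = 86.9 × (2.190 + 9.8) = 86.9 × 11.99 = 1042 N.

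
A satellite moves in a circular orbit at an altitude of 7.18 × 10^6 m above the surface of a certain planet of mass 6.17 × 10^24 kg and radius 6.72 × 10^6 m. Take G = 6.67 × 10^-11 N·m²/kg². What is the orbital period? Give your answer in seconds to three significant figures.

r = R + h = 6.72 × 10^6 + 7.18 × 10^6 = 1.390 × 10^7 m. Gravity provides the centripetal force: G M m / r² = m v² / r ⇒ v = √(GM/r) = 5441 m/s.
T = 2πr/v = 2π × 1.390 × 10^7 / 5441 = 16050 s.

16100 s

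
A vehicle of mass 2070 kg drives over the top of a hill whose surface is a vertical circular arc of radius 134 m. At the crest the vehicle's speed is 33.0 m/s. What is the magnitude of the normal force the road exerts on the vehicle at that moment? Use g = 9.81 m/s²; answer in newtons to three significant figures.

3480 N

At the crest the centripetal acceleration points downward (toward the centre of the arc), so mg − N = mv²/r.
N = m(g − v²/r) = 2070 × (9.81 − (33.0)²/134) = 2070 × (9.81 − 8.127) = 2070 × 1.683 = 3484 N.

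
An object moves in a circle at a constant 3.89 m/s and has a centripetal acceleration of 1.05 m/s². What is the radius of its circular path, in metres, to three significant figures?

14.4 m

a_c = v²/r ⇒ r = v²/a_c = (3.89)²/1.05 = 15.13/1.05 = 14.41 m.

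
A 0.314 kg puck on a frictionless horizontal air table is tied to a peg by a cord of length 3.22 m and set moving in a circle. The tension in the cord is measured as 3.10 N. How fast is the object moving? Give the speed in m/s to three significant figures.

5.64 m/s

T = m v²/r ⇒ v = √(T r / m) = √(3.10 × 3.22 / 0.314) = √31.79 = 5.638 m/s.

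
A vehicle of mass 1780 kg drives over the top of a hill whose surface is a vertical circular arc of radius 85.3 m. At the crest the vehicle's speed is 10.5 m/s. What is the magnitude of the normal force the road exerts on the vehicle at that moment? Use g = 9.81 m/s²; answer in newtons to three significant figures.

At the crest the centripetal acceleration points downward (toward the centre of the arc), so mg − N = mv²/r.
N = m(g − v²/r) = 1780 × (9.81 − (10.5)²/85.3) = 1780 × (9.81 − 1.292) = 1780 × 8.518 = 15160 N.

15200 N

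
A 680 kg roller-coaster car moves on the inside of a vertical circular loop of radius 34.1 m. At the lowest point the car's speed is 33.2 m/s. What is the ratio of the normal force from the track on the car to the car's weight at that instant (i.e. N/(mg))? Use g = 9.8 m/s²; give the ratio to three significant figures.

4.30

At the bottom, N − mg = mv²/r, so N = m(v²/r + g) and N/(mg) = v²/(rg) + 1 = (33.2)²/(34.1 × 9.8) + 1 = 3.298 + 1 = 4.298.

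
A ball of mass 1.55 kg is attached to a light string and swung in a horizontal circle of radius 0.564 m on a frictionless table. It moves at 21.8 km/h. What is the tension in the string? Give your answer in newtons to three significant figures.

101 N

v = 21.8 km/h = 21.8/3.6 = 6.056 m/s.
The tension is the only horizontal force, so it supplies the full centripetal force: T = m v²/r = 1.55 × (6.056)²/0.564 = 1.55 × 36.67/0.564 = 100.8 N.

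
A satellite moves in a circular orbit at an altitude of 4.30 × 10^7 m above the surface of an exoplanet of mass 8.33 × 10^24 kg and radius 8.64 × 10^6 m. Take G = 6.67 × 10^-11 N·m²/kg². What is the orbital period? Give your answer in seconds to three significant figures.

98900 s

r = R + h = 8.64 × 10^6 + 4.30 × 10^7 = 5.164 × 10^7 m. Gravity provides the centripetal force: G M m / r² = m v² / r ⇒ v = √(GM/r) = 3280 m/s.
T = 2πr/v = 2π × 5.164 × 10^7 / 3280 = 98920 s.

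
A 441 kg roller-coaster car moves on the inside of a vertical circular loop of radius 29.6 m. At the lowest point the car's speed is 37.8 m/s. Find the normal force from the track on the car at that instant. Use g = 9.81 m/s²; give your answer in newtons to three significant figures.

25600 N

At the lowest point, N points up (toward the centre) and the weight mg points down (away from the centre), so the net inward force is N − mg = mv²/r.
N = m(v²/r + g) = 441 × ((37.8)²/29.6 + 9.81) = 441 × (48.27 + 9.81) = 441 × 58.08 = 25610 N.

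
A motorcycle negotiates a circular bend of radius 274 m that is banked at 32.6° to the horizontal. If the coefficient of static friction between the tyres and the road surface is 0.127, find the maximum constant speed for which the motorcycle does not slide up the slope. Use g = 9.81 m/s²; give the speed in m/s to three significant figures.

47.4 m/s

At the maximum speed, friction acts down the slope at its limiting value f = μN. Radially (horizontal, toward centre): N sinθ + μN cosθ = mv²/r. Vertically: N cosθ − μN sinθ = mg.
Dividing: v² = r g (sinθ + μcosθ)/(cosθ − μsinθ).
sinθ + μcosθ = 0.5388 + 0.127×0.8425 = 0.6458; cosθ − μsinθ = 0.8425 − 0.127×0.5388 = 0.7740.
v² = 274 × 9.81 × 0.6458/0.7740 = 2243 m²/s², so v = 47.36 m/s.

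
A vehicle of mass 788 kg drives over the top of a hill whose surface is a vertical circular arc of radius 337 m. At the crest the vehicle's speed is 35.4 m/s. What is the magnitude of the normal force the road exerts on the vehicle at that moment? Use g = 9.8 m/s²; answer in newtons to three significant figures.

4790 N

At the crest the centripetal acceleration points downward (toward the centre of the arc), so mg − N = mv²/r.
N = m(g − v²/r) = 788 × (9.8 − (35.4)²/337) = 788 × (9.8 − 3.719) = 788 × 6.081 = 4792 N.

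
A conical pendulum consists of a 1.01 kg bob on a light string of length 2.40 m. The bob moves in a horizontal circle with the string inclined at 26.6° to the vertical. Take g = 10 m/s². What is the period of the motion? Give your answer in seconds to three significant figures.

r = L sinθ = 1.075 m. From T sinθ = mω²r and T cosθ = mg: tanθ = ω²r/g, so ω² = g tanθ / r = g/(L cosθ).
ω = √(g/(L cosθ)) = √(10.0/(2.40 × 0.8942)) = √4.660 = 2.159 rad/s.
Period = 2π/ω = 2.911 s.

2.91 s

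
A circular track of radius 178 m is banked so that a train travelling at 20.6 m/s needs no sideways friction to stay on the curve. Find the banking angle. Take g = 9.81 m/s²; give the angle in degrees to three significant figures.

With no friction, the horizontal component of the normal force provides the centripetal force: N sinθ = mv²/r, while N cosθ = mg vertically.
Dividing: tanθ = v²/(r g) = (20.6)²/(178 × 9.81) = 424.4/1746 = 0.2430.
θ = arctan(0.2430) = 13.66°.

13.7°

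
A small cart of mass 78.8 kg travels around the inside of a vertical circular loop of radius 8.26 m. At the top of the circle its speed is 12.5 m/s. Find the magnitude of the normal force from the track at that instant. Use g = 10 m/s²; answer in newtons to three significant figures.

703 N

At the top, both N and the weight mg point inward (toward the centre), so N + mg = mv²/r.
N = m(v²/r − g) = 78.8 × ((12.5)²/8.26 − 10.0) = 78.8 × (18.92 − 10.0) = 78.8 × 8.916 = 702.6 N.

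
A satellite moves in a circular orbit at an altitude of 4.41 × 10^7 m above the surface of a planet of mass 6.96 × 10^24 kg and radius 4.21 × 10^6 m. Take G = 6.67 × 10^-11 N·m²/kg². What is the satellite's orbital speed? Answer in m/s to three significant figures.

3100 m/s

Orbital radius r = R + h = 4.21 × 10^6 + 4.41 × 10^7 = 4.831 × 10^7 m.
Gravity supplies the centripetal force: G M m / r² = m v² / r, so v = √(GM/r).
v = √(6.67 × 10^-11 × 6.96 × 10^24 / 4.831 × 10^7) = √(9.609 × 10^6) = 3100 m/s.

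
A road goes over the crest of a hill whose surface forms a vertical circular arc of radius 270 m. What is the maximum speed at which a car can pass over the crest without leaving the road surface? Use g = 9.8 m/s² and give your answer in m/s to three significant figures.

51.4 m/s

At the crest the centre of the circle is below the car, so the net downward (centripetal) force is mg − N = mv²/r.
The car leaves the road when N → 0, giving v_max = √(g r) = √(9.8 × 270) = 51.44 m/s.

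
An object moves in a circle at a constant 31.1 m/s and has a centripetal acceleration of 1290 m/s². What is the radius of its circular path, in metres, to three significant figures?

0.750 m

a_c = v²/r ⇒ r = v²/a_c = (31.1)²/1290 = 967.2/1290 = 0.7498 m.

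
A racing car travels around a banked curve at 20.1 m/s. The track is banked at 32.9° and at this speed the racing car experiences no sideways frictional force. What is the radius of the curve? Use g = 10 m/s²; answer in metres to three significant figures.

Frictionless banking: tanθ = v²/(rg), so r = v²/(g tanθ).
r = (20.1)²/(10.0 × tan 32.9°) = 404.0/(10.0 × 0.6469) = 404.0/6.469 = 62.45 m.

62.5 m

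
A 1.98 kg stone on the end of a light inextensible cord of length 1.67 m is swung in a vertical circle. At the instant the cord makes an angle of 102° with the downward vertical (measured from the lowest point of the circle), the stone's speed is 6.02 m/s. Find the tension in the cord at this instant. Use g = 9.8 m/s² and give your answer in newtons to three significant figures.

Take the radial direction toward the centre of the circle as positive. The component of the weight along the string toward the centre is −mg cos φ (φ measured from the bottom), so Newton's second law along the string gives T − mg cos φ = m v²/r.
cos 102° = -0.2079, so T = m(v²/r + g cos φ) = 1.98 × ((6.02)²/1.67 + 9.8 × -0.2079) = 1.98 × (21.70 + (-2.038)) = 1.98 × 19.66 = 38.93 N.

38.9 N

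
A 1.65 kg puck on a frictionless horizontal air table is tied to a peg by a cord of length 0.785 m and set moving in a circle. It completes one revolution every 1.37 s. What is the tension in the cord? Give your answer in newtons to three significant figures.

27.2 N

v = 2πr/T = 2π × 0.785/1.37 = 3.600 m/s.
The tension is the only horizontal force, so it supplies the full centripetal force: T = m v²/r = 1.65 × (3.600)²/0.785 = 1.65 × 12.96/0.785 = 27.24 N.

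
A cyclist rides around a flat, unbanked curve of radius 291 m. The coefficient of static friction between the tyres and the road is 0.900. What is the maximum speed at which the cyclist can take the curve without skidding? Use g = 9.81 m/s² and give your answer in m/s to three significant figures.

50.7 m/s

On a flat curve, static friction is the only horizontal force, so it must supply the full centripetal force: μ_s m g = m v²/r.
Mass cancels: v_max = √(μ_s g r) = √(0.900 × 9.81 × 291) = √2569 = 50.69 m/s.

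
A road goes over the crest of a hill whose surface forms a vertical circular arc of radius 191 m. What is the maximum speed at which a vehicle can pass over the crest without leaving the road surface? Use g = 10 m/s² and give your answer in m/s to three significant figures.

At the crest the centre of the circle is below the vehicle, so the net downward (centripetal) force is mg − N = mv²/r.
The vehicle leaves the road when N → 0, giving v_max = √(g r) = √(10.0 × 191) = 43.70 m/s.

43.7 m/s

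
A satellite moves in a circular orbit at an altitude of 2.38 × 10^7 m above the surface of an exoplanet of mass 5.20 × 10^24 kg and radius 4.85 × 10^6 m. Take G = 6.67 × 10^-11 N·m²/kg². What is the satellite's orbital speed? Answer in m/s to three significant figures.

3480 m/s

Orbital radius r = R + h = 4.85 × 10^6 + 2.38 × 10^7 = 2.865 × 10^7 m.
Gravity supplies the centripetal force: G M m / r² = m v² / r, so v = √(GM/r).
v = √(6.67 × 10^-11 × 5.20 × 10^24 / 2.865 × 10^7) = √(1.211 × 10^7) = 3479 m/s.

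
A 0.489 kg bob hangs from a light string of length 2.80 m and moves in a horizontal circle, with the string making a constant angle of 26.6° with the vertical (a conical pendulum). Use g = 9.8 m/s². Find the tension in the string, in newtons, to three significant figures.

5.36 N

Vertically the bob has no acceleration, so T cosθ = mg.
T = mg/cosθ = 0.489 × 9.8 / cos 26.6° = 4.792/0.8942 = 5.359 N.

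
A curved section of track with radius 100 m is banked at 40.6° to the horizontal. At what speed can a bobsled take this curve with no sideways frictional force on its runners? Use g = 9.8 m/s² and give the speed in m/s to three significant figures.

29.0 m/s

On a frictionless banked curve, N sinθ = mv²/r and N cosθ = mg, so tanθ = v²/(rg).
v = √(r g tanθ) = √(100 × 9.8 × tan 40.6°) = √(100 × 9.8 × 0.8571) = √840.0 = 28.98 m/s.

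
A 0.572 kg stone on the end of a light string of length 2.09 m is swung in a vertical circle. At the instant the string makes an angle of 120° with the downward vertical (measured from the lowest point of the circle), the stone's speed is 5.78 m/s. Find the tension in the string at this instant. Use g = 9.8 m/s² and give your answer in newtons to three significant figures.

Take the radial direction toward the centre of the circle as positive. The component of the weight along the string toward the centre is −mg cos φ (φ measured from the bottom), so Newton's second law along the string gives T − mg cos φ = m v²/r.
cos 120° = -0.5000, so T = m(v²/r + g cos φ) = 0.572 × ((5.78)²/2.09 + 9.8 × -0.5000) = 0.572 × (15.98 + (-4.900)) = 0.572 × 11.08 = 6.341 N.

6.34 N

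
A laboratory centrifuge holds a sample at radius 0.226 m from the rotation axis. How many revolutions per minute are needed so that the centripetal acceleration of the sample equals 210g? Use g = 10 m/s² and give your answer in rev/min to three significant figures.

921 rev/min

Require ω²r = 210g, so ω = √(210 × 10.0/0.226) = 96.40 rad/s.
In rev/min: ω × 60/(2π) = 96.40 × 60/(2π) = 920.5 rev/min.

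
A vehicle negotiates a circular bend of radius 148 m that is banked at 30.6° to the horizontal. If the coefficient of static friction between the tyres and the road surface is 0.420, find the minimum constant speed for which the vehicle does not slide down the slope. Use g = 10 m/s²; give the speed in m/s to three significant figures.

At the minimum speed, friction acts up the slope at its limiting value f = μN. Radially (horizontal, toward centre): N sinθ − μN cosθ = mv²/r. Vertically: N cosθ + μN sinθ = mg.
Dividing: v² = r g (sinθ − μcosθ)/(cosθ + μsinθ).
sinθ − μcosθ = 0.5090 − 0.420×0.8607 = 0.1475; cosθ + μsinθ = 0.8607 + 0.420×0.5090 = 1.075.
v² = 148 × 10.0 × 0.1475/1.075 = 203.2 m²/s², so v = 14.25 m/s.

14.3 m/s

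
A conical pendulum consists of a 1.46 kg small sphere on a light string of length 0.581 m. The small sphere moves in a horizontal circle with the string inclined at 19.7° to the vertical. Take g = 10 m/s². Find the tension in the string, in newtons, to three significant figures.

15.5 N

Vertically the bob has no acceleration, so T cosθ = mg.
T = mg/cosθ = 1.46 × 10.0 / cos 19.7° = 14.60/0.9415 = 15.51 N.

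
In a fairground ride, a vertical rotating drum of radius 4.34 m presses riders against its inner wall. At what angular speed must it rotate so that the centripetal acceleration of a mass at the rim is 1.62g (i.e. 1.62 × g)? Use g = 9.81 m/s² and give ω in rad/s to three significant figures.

1.91 rad/s

Centripetal acceleration a_c = ω²r. Setting ω²r = 1.62g:
ω = √(1.62g / r) = √(1.62 × 9.81 / 4.34) = √3.662 = 1.914 rad/s.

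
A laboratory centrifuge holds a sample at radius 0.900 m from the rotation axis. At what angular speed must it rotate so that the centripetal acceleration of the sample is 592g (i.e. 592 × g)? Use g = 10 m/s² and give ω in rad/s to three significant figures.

Centripetal acceleration a_c = ω²r. Setting ω²r = 592g:
ω = √(592g / r) = √(592 × 10.0 / 0.900) = √6578 = 81.10 rad/s.

81.1 rad/s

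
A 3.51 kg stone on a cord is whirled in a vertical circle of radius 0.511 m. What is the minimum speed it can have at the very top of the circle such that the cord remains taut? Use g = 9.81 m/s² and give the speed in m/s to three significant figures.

2.24 m/s

At the highest point the centre is directly below, so both the weight and T act inward: T + mg = mv²/r.
At minimum speed T → 0, so mg = mv_min²/r ⇒ v_min = √(g r) = √(9.81 × 0.511) = 2.239 m/s.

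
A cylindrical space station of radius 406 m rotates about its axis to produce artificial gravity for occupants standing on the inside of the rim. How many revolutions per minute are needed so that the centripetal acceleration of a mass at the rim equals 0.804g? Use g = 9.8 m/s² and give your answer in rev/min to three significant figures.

Require ω²r = 0.804g, so ω = √(0.804 × 9.8/406) = 0.1393 rad/s.
In rev/min: ω × 60/(2π) = 0.1393 × 60/(2π) = 1.330 rev/min.

1.33 rev/min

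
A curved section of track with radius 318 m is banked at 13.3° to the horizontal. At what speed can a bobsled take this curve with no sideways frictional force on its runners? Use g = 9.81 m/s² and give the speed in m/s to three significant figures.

27.2 m/s

On a frictionless banked curve, N sinθ = mv²/r and N cosθ = mg, so tanθ = v²/(rg).
v = √(r g tanθ) = √(318 × 9.81 × tan 13.3°) = √(318 × 9.81 × 0.2364) = √737.4 = 27.16 m/s.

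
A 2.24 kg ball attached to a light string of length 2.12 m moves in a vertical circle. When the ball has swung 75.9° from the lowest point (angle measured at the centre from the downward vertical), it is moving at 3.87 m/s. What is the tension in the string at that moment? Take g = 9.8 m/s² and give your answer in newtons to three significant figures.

Take the radial direction toward the centre of the circle as positive. The component of the weight along the string toward the centre is −mg cos φ (φ measured from the bottom), so Newton's second law along the string gives T − mg cos φ = m v²/r.
cos 75.9° = 0.2436, so T = m(v²/r + g cos φ) = 2.24 × ((3.87)²/2.12 + 9.8 × 0.2436) = 2.24 × (7.065 + (2.387)) = 2.24 × 9.452 = 21.17 N.

21.2 N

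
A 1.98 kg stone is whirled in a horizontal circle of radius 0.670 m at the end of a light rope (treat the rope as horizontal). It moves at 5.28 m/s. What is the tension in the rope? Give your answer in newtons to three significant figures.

The tension is the only horizontal force, so it supplies the full centripetal force: T = m v²/r = 1.98 × (5.280)²/0.670 = 1.98 × 27.88/0.670 = 82.39 N.

82.4 N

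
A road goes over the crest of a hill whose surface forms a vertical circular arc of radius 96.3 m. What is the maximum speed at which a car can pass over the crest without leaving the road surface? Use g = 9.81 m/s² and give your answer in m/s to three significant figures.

30.7 m/s

At the crest the centre of the circle is below the car, so the net downward (centripetal) force is mg − N = mv²/r.
The car leaves the road when N → 0, giving v_max = √(g r) = √(9.81 × 96.3) = 30.74 m/s.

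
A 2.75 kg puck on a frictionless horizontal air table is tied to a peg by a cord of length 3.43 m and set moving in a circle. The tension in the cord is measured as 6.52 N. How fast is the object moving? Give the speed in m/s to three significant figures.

T = m v²/r ⇒ v = √(T r / m) = √(6.52 × 3.43 / 2.75) = √8.132 = 2.852 m/s.

2.85 m/s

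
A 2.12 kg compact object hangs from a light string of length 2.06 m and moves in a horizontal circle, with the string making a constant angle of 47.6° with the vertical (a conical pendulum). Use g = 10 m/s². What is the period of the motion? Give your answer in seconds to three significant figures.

r = L sinθ = 1.521 m. From T sinθ = mω²r and T cosθ = mg: tanθ = ω²r/g, so ω² = g tanθ / r = g/(L cosθ).
ω = √(g/(L cosθ)) = √(10.0/(2.06 × 0.6743)) = √7.199 = 2.683 rad/s.
Period = 2π/ω = 2.342 s.

2.34 s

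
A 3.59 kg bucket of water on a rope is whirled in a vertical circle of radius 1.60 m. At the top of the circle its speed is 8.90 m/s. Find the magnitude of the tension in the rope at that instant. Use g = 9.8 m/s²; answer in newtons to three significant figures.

At the top, both T and the weight mg point inward (toward the centre), so T + mg = mv²/r.
T = m(v²/r − g) = 3.59 × ((8.90)²/1.60 − 9.8) = 3.59 × (49.51 − 9.8) = 3.59 × 39.71 = 142.5 N.

143 N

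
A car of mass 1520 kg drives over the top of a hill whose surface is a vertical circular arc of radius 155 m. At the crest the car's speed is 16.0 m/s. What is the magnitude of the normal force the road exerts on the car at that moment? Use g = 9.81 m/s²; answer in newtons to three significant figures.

12400 N

At the crest the centripetal acceleration points downward (toward the centre of the arc), so mg − N = mv²/r.
N = m(g − v²/r) = 1520 × (9.81 − (16.0)²/155) = 1520 × (9.81 − 1.652) = 1520 × 8.158 = 12400 N.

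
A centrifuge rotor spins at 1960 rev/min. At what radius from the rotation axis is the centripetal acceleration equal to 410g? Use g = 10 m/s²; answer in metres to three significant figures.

0.0973 m

ω = 1960 rev/min × 2π/60 = 205.3 rad/s.
a_c = ω²r = 410g ⇒ r = 410 × 10.0 / (205.3)² = 4100/42130 = 0.09732 m.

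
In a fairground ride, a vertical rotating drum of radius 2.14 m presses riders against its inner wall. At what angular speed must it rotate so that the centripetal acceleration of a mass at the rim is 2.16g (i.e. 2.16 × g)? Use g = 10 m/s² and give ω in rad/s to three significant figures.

3.18 rad/s

Centripetal acceleration a_c = ω²r. Setting ω²r = 2.16g:
ω = √(2.16g / r) = √(2.16 × 10.0 / 2.14) = √10.09 = 3.177 rad/s.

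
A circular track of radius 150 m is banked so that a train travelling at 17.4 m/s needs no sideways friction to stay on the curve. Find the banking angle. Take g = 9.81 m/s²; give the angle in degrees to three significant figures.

For a frictionless banked turn: horizontally N sinθ = mv²/r and vertically N cosθ = mg.
Dividing: tanθ = v²/(r g) = (17.4)²/(150 × 9.81) = 302.8/1472 = 0.2057.
θ = arctan(0.2057) = 11.63°.

11.6°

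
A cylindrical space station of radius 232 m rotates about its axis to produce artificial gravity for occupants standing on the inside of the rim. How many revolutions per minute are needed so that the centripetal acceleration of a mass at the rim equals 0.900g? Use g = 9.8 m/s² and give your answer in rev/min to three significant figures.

1.86 rev/min

Require ω²r = 0.900g, so ω = √(0.900 × 9.8/232) = 0.1950 rad/s.
In rev/min: ω × 60/(2π) = 0.1950 × 60/(2π) = 1.862 rev/min.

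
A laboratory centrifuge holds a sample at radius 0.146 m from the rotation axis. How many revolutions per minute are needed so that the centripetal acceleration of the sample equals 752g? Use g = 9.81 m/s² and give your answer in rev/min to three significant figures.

Require ω²r = 752g, so ω = √(752 × 9.81/0.146) = 224.8 rad/s.
In rev/min: ω × 60/(2π) = 224.8 × 60/(2π) = 2147 rev/min.

2150 rev/min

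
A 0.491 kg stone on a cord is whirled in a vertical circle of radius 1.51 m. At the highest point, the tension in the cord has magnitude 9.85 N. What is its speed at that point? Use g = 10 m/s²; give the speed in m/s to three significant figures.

At the top, T + mg = mv²/r, so v = √(r(T/m + g)) = √(1.51 × (9.85/0.491 + 10.0)) = √(1.51 × 30.06) = √45.39 = 6.737 m/s.

6.74 m/s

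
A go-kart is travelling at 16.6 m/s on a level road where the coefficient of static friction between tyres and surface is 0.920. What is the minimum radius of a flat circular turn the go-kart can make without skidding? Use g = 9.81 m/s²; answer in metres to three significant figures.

30.5 m

At the limit, μ_s m g = m v²/r, so r_min = v²/(μ_s g) = (16.6)²/(0.920 × 9.81) = 275.6/9.025 = 30.53 m.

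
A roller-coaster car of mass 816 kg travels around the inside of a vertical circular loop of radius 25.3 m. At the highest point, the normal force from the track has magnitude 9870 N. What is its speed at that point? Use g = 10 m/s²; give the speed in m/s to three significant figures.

23.6 m/s

At the top, N + mg = mv²/r, so v = √(r(N/m + g)) = √(25.3 × (9870/816 + 10.0)) = √(25.3 × 22.10) = √559.0 = 23.64 m/s.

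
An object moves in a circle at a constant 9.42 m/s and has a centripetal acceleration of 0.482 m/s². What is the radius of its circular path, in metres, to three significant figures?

a_c = v²/r ⇒ r = v²/a_c = (9.42)²/0.482 = 88.74/0.482 = 184.1 m.

184 m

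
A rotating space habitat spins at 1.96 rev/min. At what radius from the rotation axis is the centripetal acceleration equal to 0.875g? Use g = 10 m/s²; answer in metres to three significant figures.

208 m

ω = 1.96 rev/min × 2π/60 = 0.2053 rad/s.
a_c = ω²r = 0.875g ⇒ r = 0.875 × 10.0 / (0.2053)² = 8.750/0.04213 = 207.7 m.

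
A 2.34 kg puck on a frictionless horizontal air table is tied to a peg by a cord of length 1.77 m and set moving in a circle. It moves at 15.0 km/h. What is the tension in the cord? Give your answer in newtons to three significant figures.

23.0 N

v = 15.0 km/h = 15.0/3.6 = 4.167 m/s.
The tension is the only horizontal force, so it supplies the full centripetal force: T = m v²/r = 2.34 × (4.167)²/1.77 = 2.34 × 17.36/1.77 = 22.95 N.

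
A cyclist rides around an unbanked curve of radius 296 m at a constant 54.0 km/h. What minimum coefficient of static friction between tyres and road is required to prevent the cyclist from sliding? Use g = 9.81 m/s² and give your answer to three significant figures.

v = 54.0/3.6 = 15.00 m/s.
Friction provides the centripetal force: μ_s m g = m v²/r, so μ_s = v²/(g r) = (15.00)²/(9.81 × 296) = 225.0/2904 = 0.07749.

0.0775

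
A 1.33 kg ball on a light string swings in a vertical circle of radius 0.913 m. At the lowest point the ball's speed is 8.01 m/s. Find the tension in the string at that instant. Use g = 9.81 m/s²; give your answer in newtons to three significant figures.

107 N

At the lowest point, T points up (toward the centre) and the weight mg points down (away from the centre), so the net inward force is T − mg = mv²/r.
T = m(v²/r + g) = 1.33 × ((8.01)²/0.913 + 9.81) = 1.33 × (70.27 + 9.81) = 1.33 × 80.08 = 106.5 N.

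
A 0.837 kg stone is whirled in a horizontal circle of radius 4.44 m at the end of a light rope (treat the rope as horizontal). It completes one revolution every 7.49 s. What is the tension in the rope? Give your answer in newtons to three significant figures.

v = 2πr/T = 2π × 4.44/7.49 = 3.725 m/s.
The tension is the only horizontal force, so it supplies the full centripetal force: T = m v²/r = 0.837 × (3.725)²/4.44 = 0.837 × 13.87/4.44 = 2.615 N.

2.62 N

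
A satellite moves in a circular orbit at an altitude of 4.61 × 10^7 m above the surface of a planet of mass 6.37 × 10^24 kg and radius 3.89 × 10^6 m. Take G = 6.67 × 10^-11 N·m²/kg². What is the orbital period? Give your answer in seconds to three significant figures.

r = R + h = 3.89 × 10^6 + 4.61 × 10^7 = 4.999 × 10^7 m. Gravity provides the centripetal force: G M m / r² = m v² / r ⇒ v = √(GM/r) = 2915 m/s.
T = 2πr/v = 2π × 4.999 × 10^7 / 2915 = 107700 s.

108000 s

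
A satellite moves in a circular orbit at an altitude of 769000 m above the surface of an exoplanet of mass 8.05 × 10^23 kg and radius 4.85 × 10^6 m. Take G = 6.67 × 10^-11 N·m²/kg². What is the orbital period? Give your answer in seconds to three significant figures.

r = R + h = 4.85 × 10^6 + 769000 = 5.619 × 10^6 m. Gravity provides the centripetal force: G M m / r² = m v² / r ⇒ v = √(GM/r) = 3091 m/s.
T = 2πr/v = 2π × 5.619 × 10^6 / 3091 = 11420 s.

11400 s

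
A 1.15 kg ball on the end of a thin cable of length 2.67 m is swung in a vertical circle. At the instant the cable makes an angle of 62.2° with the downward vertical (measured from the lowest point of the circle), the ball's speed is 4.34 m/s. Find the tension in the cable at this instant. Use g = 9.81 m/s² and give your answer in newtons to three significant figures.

Take the radial direction toward the centre of the circle as positive. The component of the weight along the string toward the centre is −mg cos φ (φ measured from the bottom), so Newton's second law along the string gives T − mg cos φ = m v²/r.
cos 62.2° = 0.4664, so T = m(v²/r + g cos φ) = 1.15 × ((4.34)²/2.67 + 9.81 × 0.4664) = 1.15 × (7.055 + (4.575)) = 1.15 × 11.63 = 13.37 N.

13.4 N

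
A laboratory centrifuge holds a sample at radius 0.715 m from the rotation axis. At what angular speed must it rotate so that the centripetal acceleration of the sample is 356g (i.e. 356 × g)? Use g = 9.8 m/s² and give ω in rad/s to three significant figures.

69.9 rad/s

Centripetal acceleration a_c = ω²r. Setting ω²r = 356g:
ω = √(356g / r) = √(356 × 9.8 / 0.715) = √4879 = 69.85 rad/s.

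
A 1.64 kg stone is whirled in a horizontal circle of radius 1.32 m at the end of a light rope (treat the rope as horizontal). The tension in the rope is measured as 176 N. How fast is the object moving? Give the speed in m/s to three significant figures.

11.9 m/s

T = m v²/r ⇒ v = √(T r / m) = √(176 × 1.32 / 1.64) = √141.7 = 11.90 m/s.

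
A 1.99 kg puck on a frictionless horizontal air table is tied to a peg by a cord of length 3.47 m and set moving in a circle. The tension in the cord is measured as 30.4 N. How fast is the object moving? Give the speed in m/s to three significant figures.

7.28 m/s

T = m v²/r ⇒ v = √(T r / m) = √(30.4 × 3.47 / 1.99) = √53.01 = 7.281 m/s.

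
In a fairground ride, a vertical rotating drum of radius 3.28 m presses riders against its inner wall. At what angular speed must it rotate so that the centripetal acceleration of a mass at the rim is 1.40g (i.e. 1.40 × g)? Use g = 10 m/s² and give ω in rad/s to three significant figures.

Centripetal acceleration a_c = ω²r. Setting ω²r = 1.40g:
ω = √(1.40g / r) = √(1.40 × 10.0 / 3.28) = √4.268 = 2.066 rad/s.

2.07 rad/s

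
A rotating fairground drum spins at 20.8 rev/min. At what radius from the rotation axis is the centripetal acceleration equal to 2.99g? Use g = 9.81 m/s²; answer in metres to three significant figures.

6.18 m

ω = 20.8 rev/min × 2π/60 = 2.178 rad/s.
a_c = ω²r = 2.99g ⇒ r = 2.99 × 9.81 / (2.178)² = 29.33/4.744 = 6.182 m.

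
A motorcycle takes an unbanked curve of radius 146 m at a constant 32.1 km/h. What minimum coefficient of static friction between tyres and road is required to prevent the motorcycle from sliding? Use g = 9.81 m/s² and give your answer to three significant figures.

0.0555

v = 32.1/3.6 = 8.917 m/s.
Friction provides the centripetal force: μ_s m g = m v²/r, so μ_s = v²/(g r) = (8.917)²/(9.81 × 146) = 79.51/1432 = 0.05551.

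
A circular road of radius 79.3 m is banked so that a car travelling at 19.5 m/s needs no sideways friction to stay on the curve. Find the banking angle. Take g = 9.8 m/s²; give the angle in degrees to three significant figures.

With no friction, the horizontal component of the normal force provides the centripetal force: N sinθ = mv²/r, while N cosθ = mg vertically.
Dividing: tanθ = v²/(r g) = (19.5)²/(79.3 × 9.8) = 380.2/777.1 = 0.4893.
θ = arctan(0.4893) = 26.07°.

26.1°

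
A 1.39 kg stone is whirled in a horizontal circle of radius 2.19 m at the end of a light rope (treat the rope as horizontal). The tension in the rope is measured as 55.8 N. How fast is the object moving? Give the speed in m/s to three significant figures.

T = m v²/r ⇒ v = √(T r / m) = √(55.8 × 2.19 / 1.39) = √87.92 = 9.376 m/s.

9.38 m/s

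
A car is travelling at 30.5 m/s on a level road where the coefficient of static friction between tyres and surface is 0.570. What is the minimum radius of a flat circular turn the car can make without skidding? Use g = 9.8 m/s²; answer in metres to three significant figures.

At the limit, μ_s m g = m v²/r, so r_min = v²/(μ_s g) = (30.5)²/(0.570 × 9.8) = 930.2/5.586 = 166.5 m.

167 m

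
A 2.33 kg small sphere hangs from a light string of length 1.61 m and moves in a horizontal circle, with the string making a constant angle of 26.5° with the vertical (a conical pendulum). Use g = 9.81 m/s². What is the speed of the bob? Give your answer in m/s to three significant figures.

1.87 m/s

The radius of the circle is r = L sinθ = 1.61 × sin 26.5° = 0.7184 m.
Horizontally T sinθ = mv²/r and vertically T cosθ = mg, so tanθ = v²/(rg).
v = √(r g tanθ) = √(0.7184 × 9.81 × 0.4986) = √3.514 = 1.874 m/s.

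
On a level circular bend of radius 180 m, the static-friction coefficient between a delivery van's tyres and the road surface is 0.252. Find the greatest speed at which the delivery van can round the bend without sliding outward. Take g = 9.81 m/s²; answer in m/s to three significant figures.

21.1 m/s

On a flat curve, static friction is the only horizontal force, so it must supply the full centripetal force: μ_s m g = m v²/r.
Mass cancels: v_max = √(μ_s g r) = √(0.252 × 9.81 × 180) = √445.0 = 21.09 m/s.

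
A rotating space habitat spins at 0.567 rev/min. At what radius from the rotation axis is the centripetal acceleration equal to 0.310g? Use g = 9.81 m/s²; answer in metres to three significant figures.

ω = 0.567 rev/min × 2π/60 = 0.05938 rad/s.
a_c = ω²r = 0.310g ⇒ r = 0.310 × 9.81 / (0.05938)² = 3.041/0.003526 = 862.6 m.

863 m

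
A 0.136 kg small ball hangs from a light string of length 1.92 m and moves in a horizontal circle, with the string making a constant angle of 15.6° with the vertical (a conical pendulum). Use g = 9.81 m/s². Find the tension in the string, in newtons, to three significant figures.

Vertically the bob has no acceleration, so T cosθ = mg.
T = mg/cosθ = 0.136 × 9.81 / cos 15.6° = 1.334/0.9632 = 1.385 N.

1.39 N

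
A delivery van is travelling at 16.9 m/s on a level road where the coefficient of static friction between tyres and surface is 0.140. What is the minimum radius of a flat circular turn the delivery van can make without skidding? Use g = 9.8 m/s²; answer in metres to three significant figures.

208 m

At the limit, μ_s m g = m v²/r, so r_min = v²/(μ_s g) = (16.9)²/(0.140 × 9.8) = 285.6/1.372 = 208.2 m.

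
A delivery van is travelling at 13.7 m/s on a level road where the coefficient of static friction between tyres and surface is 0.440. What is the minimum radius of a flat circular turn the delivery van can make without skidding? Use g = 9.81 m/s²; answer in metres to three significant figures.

At the limit, μ_s m g = m v²/r, so r_min = v²/(μ_s g) = (13.7)²/(0.440 × 9.81) = 187.7/4.316 = 43.48 m.

43.5 m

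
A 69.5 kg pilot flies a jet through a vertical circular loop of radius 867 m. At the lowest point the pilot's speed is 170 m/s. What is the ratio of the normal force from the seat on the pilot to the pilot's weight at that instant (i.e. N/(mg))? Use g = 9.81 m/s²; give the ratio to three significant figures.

4.40

At the bottom, N − mg = mv²/r, so N = m(v²/r + g) and N/(mg) = v²/(rg) + 1 = (170)²/(867 × 9.81) + 1 = 3.398 + 1 = 4.398.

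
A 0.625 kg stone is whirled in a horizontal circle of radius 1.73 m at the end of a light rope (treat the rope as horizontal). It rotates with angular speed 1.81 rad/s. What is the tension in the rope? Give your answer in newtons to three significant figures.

v = ωr = 1.81 × 1.73 = 3.131 m/s.
The tension is the only horizontal force, so it supplies the full centripetal force: T = m v²/r = 0.625 × (3.131)²/1.73 = 0.625 × 9.805/1.73 = 3.542 N.

3.54 N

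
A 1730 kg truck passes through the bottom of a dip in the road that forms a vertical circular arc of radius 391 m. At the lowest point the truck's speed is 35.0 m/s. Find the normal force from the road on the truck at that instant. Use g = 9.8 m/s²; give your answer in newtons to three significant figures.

22400 N

At the lowest point, N points up (toward the centre) and the weight mg points down (away from the centre), so the net inward force is N − mg = mv²/r.
N = m(v²/r + g) = 1730 × ((35.0)²/391 + 9.8) = 1730 × (3.133 + 9.8) = 1730 × 12.93 = 22370 N.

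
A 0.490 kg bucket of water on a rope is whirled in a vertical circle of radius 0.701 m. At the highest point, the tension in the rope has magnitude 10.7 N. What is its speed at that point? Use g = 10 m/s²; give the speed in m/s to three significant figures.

At the top, T + mg = mv²/r, so v = √(r(T/m + g)) = √(0.701 × (10.7/0.490 + 10.0)) = √(0.701 × 31.84) = √22.32 = 4.724 m/s.

4.72 m/s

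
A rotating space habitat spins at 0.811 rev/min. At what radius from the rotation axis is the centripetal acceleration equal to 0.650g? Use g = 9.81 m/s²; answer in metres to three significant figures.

884 m

ω = 0.811 rev/min × 2π/60 = 0.08493 rad/s.
a_c = ω²r = 0.650g ⇒ r = 0.650 × 9.81 / (0.08493)² = 6.377/0.007213 = 884.1 m.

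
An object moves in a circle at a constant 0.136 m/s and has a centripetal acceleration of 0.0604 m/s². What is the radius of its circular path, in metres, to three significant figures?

0.306 m

a_c = v²/r ⇒ r = v²/a_c = (0.136)²/0.0604 = 0.01850/0.0604 = 0.3062 m.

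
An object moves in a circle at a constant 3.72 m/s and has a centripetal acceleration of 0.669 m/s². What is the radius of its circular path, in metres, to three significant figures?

20.7 m

a_c = v²/r ⇒ r = v²/a_c = (3.72)²/0.669 = 13.84/0.669 = 20.69 m.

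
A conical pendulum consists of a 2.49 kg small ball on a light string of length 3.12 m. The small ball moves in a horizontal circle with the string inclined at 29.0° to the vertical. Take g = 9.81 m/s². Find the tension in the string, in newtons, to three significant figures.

27.9 N

Vertically the bob has no acceleration, so T cosθ = mg.
T = mg/cosθ = 2.49 × 9.81 / cos 29.0° = 24.43/0.8746 = 27.93 N.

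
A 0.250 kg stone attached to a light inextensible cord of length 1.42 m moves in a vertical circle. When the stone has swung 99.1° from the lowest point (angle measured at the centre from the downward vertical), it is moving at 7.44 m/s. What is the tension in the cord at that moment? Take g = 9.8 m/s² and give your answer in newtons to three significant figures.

9.36 N

Take the radial direction toward the centre of the circle as positive. The component of the weight along the string toward the centre is −mg cos φ (φ measured from the bottom), so Newton's second law along the string gives T − mg cos φ = m v²/r.
cos 99.1° = -0.1582, so T = m(v²/r + g cos φ) = 0.250 × ((7.44)²/1.42 + 9.8 × -0.1582) = 0.250 × (38.98 + (-1.550)) = 0.250 × 37.43 = 9.358 N.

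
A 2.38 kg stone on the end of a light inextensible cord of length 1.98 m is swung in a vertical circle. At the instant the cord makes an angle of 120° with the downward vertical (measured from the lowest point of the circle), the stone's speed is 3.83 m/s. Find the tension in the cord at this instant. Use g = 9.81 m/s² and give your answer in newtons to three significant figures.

Take the radial direction toward the centre of the circle as positive. The component of the weight along the string toward the centre is −mg cos φ (φ measured from the bottom), so Newton's second law along the string gives T − mg cos φ = m v²/r.
cos 120° = -0.5000, so T = m(v²/r + g cos φ) = 2.38 × ((3.83)²/1.98 + 9.81 × -0.5000) = 2.38 × (7.409 + (-4.905)) = 2.38 × 2.504 = 5.958 N.

5.96 N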